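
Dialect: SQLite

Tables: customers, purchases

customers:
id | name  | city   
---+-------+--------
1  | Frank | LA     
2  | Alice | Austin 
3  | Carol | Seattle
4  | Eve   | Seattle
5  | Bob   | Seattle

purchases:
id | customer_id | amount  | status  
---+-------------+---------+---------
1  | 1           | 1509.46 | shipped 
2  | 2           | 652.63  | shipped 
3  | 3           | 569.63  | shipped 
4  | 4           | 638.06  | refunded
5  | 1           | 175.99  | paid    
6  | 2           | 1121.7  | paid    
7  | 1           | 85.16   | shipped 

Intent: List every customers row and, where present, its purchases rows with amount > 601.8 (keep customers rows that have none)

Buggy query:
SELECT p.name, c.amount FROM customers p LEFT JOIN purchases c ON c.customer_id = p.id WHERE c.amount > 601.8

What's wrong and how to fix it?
Bug: A WHERE condition on the right-hand table after LEFT JOIN drops unmatched parents

Fix: Put 'c.amount > 601.8' in the JOIN's ON clause instead of WHERE

Corrected query:
SELECT p.name, c.amount FROM customers p LEFT JOIN purchases c ON c.customer_id = p.id AND c.amount > 601.8

Result:
name  | amount 
------+--------
Frank | 1509.46
Alice | 652.63 
Alice | 1121.7 
Carol | NULL   
Eve   | 638.06 
Bob   | NULL   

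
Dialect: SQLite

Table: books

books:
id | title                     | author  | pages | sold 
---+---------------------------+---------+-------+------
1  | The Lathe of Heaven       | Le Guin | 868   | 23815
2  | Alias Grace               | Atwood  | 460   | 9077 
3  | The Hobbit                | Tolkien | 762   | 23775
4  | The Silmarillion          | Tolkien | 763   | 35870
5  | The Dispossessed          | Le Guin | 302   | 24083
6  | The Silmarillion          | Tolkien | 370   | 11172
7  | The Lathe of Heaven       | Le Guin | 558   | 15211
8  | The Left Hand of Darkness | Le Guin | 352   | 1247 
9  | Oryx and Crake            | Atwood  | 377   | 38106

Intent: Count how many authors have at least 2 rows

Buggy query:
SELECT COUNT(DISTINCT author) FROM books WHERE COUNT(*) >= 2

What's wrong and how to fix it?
Bug: WHERE filters individual rows, not groups, so a group-level COUNT is invalid there

Fix: Use a subquery that GROUPs and filters with HAVING, then count its rows

Corrected query:
SELECT COUNT(*) FROM (SELECT author FROM books GROUP BY author HAVING COUNT(*) >= 2)

Result:
COUNT(*)
--------
3       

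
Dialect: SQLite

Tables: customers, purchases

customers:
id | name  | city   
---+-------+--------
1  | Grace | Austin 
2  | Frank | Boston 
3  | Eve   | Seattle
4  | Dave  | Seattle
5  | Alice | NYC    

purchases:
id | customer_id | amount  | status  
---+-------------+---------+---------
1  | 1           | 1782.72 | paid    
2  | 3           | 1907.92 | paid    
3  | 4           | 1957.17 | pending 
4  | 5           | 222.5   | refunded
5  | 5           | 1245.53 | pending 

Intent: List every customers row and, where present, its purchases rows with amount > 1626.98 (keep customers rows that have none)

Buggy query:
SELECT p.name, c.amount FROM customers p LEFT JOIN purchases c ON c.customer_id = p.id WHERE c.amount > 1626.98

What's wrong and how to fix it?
Bug: Filtering c.amount in WHERE discards the NULL rows produced by LEFT JOIN, turning it into an inner join

Fix: Move the right-table condition into the ON clause so unmatched parents are kept

Corrected query:
SELECT p.name, c.amount FROM customers p LEFT JOIN purchases c ON c.customer_id = p.id AND c.amount > 1626.98

Result:
name  | amount 
------+--------
Grace | 1782.72
Frank | NULL   
Eve   | 1907.92
Dave  | 1957.17
Alice | NULL   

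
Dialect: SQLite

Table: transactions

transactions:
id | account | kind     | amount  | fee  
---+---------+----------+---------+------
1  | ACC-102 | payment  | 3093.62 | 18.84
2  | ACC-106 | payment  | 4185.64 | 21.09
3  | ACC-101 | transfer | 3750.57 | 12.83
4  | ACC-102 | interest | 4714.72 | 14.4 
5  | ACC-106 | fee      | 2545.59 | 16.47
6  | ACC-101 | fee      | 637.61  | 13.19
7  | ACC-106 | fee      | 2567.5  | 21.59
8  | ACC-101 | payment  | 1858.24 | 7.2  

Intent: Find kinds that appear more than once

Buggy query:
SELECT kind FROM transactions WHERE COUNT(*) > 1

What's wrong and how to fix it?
Bug: COUNT(*) is an aggregate and cannot be used in WHERE

Fix: Group first, then use HAVING for the count condition

Corrected query:
SELECT kind FROM transactions GROUP BY kind HAVING COUNT(*) > 1

Result:
kind   
-------
fee    
payment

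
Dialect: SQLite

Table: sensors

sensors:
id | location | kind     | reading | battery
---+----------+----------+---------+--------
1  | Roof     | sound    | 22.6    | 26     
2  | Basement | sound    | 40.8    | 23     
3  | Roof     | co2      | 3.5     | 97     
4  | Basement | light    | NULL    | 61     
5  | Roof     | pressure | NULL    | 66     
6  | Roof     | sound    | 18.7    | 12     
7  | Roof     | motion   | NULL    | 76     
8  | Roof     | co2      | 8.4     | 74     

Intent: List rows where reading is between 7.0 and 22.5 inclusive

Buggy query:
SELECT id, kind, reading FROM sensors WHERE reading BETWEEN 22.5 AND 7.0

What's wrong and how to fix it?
Bug: BETWEEN expects the lower bound first; with 22.5 AND 7.0 the range is empty

Fix: Swap the bounds so the smaller value comes first

Corrected query:
SELECT id, kind, reading FROM sensors WHERE reading BETWEEN 7.0 AND 22.5

Result:
id | kind  | reading
---+-------+--------
6  | sound | 18.7   
8  | co2   | 8.4    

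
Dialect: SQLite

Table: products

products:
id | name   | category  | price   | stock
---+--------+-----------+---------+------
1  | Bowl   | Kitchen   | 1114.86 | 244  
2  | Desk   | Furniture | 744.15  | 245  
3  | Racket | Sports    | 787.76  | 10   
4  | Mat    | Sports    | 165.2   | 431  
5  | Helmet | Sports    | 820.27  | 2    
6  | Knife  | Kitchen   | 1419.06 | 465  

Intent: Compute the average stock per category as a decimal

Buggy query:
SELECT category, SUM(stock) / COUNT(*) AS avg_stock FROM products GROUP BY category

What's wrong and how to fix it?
Bug: SUM(stock) and COUNT(*) are both integers; the division truncates the fractional part

Fix: Multiply by 1.0 (or CAST to REAL) to force floating-point division

Corrected query:
SELECT category, SUM(stock) * 1.0 / COUNT(*) AS avg_stock FROM products GROUP BY category

Result:
category  | avg_stock 
----------+-----------
Furniture | 245       
Kitchen   | 354.5     
Sports    | 147.666667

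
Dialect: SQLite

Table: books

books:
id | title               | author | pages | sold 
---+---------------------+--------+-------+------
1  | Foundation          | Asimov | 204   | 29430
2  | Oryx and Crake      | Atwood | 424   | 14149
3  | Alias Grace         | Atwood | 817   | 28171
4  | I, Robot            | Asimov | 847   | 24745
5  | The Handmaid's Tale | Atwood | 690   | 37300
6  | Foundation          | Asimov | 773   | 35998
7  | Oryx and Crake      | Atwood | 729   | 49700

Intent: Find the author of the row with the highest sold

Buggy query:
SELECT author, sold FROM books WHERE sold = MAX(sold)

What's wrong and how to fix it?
Bug: MAX(sold) is an aggregate and cannot be used directly in WHERE

Fix: Wrap MAX in a scalar subquery so WHERE compares against a single value

Corrected query:
SELECT author, sold FROM books WHERE sold = (SELECT MAX(sold) FROM books)

Result:
author | sold 
-------+------
Atwood | 49700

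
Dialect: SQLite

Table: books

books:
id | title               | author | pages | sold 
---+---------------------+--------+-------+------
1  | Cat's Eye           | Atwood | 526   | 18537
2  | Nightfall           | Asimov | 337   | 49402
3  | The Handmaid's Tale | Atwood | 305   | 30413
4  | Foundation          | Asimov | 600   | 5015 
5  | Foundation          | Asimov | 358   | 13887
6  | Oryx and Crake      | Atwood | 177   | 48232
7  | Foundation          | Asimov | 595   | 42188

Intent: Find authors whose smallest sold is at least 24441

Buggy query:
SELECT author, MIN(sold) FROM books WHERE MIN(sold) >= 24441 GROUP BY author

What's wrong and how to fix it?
Bug: Aggregates like MIN are computed per group after WHERE runs

Fix: Use HAVING for the per-group MIN condition

Corrected query:
SELECT author, MIN(sold) FROM books GROUP BY author HAVING MIN(sold) >= 24441

Result:
(no rows)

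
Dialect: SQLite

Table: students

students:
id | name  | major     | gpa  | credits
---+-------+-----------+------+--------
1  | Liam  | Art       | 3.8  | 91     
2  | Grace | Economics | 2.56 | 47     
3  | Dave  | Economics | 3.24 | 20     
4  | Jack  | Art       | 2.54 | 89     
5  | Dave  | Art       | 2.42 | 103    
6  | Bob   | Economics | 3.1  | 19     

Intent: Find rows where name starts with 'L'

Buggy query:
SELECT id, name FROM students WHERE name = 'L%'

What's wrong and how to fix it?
Bug: Wildcards only work with LIKE; '=' treats '%' as a literal character

Fix: Replace '=' with LIKE so 'L%' is treated as a pattern

Corrected query:
SELECT id, name FROM students WHERE name LIKE 'L%'

Result:
id | name
---+-----
1  | Liam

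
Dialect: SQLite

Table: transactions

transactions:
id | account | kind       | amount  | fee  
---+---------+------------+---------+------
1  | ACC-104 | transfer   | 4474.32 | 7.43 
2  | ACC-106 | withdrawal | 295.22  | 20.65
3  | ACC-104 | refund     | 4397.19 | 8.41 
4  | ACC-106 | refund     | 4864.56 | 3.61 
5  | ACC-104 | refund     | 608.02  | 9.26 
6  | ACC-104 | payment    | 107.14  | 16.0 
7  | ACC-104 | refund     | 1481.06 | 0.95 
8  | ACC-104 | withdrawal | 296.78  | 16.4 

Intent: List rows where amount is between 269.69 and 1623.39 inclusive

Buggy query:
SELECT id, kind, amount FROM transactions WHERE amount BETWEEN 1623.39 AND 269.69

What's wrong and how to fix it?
Bug: BETWEEN expects the lower bound first; with 1623.39 AND 269.69 the range is empty

Fix: Write BETWEEN 269.69 AND 1623.39

Corrected query:
SELECT id, kind, amount FROM transactions WHERE amount BETWEEN 269.69 AND 1623.39

Result:
id | kind       | amount 
---+------------+--------
2  | withdrawal | 295.22 
5  | refund     | 608.02 
7  | refund     | 1481.06
8  | withdrawal | 296.78 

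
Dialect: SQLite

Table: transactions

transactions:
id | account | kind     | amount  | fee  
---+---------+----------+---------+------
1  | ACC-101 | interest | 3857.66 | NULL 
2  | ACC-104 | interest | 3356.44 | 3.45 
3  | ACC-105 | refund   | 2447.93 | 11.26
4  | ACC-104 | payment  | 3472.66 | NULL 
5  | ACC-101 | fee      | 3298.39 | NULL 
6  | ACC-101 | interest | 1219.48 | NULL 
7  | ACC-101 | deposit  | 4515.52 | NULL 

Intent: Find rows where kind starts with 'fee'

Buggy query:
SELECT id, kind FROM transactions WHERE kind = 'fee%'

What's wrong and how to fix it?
Bug: '=' compares the literal string including the % character; pattern matching needs LIKE

Fix: Replace '=' with LIKE so 'fee%' is treated as a pattern

Corrected query:
SELECT id, kind FROM transactions WHERE kind LIKE 'fee%'

Result:
id | kind
---+-----
5  | fee 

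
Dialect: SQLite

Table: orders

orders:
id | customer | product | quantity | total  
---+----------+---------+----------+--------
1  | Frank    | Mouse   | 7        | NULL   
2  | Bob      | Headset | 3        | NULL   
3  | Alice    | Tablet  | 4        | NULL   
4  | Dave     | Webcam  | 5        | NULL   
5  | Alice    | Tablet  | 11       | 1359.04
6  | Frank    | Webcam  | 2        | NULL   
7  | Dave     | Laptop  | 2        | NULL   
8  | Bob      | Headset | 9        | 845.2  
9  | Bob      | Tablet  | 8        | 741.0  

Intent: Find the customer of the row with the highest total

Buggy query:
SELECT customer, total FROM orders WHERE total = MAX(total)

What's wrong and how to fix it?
Bug: MAX(total) is an aggregate and cannot be used directly in WHERE

Fix: Use a subquery: WHERE total = (SELECT MAX(total) FROM orders)

Corrected query:
SELECT customer, total FROM orders WHERE total = (SELECT MAX(total) FROM orders)

Result:
customer | total  
---------+--------
Alice    | 1359.04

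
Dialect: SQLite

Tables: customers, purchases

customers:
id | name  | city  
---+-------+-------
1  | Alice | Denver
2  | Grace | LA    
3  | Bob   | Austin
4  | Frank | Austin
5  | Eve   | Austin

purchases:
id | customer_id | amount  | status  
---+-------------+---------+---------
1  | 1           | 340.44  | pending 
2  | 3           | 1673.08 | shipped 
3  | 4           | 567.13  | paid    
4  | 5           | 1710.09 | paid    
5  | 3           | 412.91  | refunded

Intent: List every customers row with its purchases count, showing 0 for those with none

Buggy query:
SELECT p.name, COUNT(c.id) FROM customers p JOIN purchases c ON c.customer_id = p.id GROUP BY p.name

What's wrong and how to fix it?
Bug: An inner join excludes parents with zero children

Fix: Use LEFT JOIN so parents without children still appear (COUNT(c.id) gives 0)

Corrected query:
SELECT p.name, COUNT(c.id) FROM customers p LEFT JOIN purchases c ON c.customer_id = p.id GROUP BY p.name

Result:
name  | COUNT(c.id)
------+------------
Alice | 1          
Bob   | 2          
Eve   | 1          
Frank | 1          
Grace | 0          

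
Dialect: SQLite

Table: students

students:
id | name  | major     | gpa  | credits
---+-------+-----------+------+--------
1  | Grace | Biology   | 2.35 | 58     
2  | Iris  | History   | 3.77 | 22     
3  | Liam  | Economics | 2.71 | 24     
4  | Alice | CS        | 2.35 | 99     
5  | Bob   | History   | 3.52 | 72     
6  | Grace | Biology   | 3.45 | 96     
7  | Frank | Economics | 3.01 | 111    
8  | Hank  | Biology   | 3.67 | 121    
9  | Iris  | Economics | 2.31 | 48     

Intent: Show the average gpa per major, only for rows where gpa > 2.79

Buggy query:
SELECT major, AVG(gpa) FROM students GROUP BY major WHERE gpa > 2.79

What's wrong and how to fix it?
Bug: Row-level WHERE must come before GROUP BY in the clause order

Fix: Place WHERE between FROM and GROUP BY

Corrected query:
SELECT major, AVG(gpa) FROM students WHERE gpa > 2.79 GROUP BY major

Result:
major     | AVG(gpa)
----------+---------
Biology   | 3.56    
Economics | 3.01    
History   | 3.645   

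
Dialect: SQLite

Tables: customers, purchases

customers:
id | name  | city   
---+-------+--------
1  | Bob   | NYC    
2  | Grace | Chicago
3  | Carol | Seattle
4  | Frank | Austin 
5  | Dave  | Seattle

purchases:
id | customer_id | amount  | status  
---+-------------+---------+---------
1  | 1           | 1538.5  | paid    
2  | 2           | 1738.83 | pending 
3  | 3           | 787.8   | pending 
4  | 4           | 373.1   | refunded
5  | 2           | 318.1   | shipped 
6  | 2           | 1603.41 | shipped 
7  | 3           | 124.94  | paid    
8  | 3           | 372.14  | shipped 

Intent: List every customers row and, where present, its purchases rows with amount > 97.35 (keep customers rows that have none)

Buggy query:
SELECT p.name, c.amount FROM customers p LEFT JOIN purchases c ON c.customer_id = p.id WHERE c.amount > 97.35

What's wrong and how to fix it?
Bug: Filtering c.amount in WHERE discards the NULL rows produced by LEFT JOIN, turning it into an inner join

Fix: Move the right-table condition into the ON clause so unmatched parents are kept

Corrected query:
SELECT p.name, c.amount FROM customers p LEFT JOIN purchases c ON c.customer_id = p.id AND c.amount > 97.35

Result:
name  | amount 
------+--------
Bob   | 1538.5 
Grace | 318.1  
Grace | 1603.41
Grace | 1738.83
Carol | 124.94 
Carol | 372.14 
Carol | 787.8  
Frank | 373.1  
Dave  | NULL   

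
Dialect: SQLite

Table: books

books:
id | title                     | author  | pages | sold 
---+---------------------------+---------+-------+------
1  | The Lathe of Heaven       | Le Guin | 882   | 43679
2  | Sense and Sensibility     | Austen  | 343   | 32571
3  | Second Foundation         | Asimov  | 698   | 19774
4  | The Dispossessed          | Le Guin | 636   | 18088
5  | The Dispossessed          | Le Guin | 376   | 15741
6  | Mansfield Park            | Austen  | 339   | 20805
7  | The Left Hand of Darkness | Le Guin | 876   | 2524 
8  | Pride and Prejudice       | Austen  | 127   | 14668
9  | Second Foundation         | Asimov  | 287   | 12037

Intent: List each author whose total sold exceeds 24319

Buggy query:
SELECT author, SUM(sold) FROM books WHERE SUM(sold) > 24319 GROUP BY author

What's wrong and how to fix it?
Bug: WHERE runs before GROUP BY, so aggregates aren't available there

Fix: Use HAVING (which filters groups after aggregation) instead of WHERE

Corrected query:
SELECT author, SUM(sold) FROM books GROUP BY author HAVING SUM(sold) > 24319

Result:
author  | SUM(sold)
--------+----------
Asimov  | 31811    
Austen  | 68044    
Le Guin | 80032    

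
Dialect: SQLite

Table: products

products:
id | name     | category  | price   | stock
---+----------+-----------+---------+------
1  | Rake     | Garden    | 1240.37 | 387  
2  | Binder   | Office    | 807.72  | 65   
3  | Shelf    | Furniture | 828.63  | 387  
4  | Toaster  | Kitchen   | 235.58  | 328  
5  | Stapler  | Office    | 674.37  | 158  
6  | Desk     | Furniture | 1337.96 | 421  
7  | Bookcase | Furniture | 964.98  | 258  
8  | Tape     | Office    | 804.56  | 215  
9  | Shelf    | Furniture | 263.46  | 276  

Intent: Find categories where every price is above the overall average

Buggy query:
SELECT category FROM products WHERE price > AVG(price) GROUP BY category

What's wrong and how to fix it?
Bug: WHERE evaluates per row before aggregation, so AVG() is unavailable

Fix: Compute the overall average in a scalar subquery and compare each group's MIN against it in HAVING

Corrected query:
SELECT category FROM products GROUP BY category HAVING MIN(price) > (SELECT AVG(price) FROM products)

Result:
category
--------
Garden  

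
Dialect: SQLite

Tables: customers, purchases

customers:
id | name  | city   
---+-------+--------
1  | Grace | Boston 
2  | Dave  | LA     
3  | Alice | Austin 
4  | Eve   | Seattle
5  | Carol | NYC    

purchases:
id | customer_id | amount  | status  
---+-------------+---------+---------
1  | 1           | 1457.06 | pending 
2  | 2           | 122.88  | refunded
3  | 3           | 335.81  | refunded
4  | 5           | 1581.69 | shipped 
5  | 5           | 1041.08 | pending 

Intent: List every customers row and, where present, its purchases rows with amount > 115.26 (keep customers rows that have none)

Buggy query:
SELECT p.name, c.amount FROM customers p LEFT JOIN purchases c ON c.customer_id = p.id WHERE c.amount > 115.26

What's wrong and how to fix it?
Bug: Filtering c.amount in WHERE discards the NULL rows produced by LEFT JOIN, turning it into an inner join

Fix: Put 'c.amount > 115.26' in the JOIN's ON clause instead of WHERE

Corrected query:
SELECT p.name, c.amount FROM customers p LEFT JOIN purchases c ON c.customer_id = p.id AND c.amount > 115.26

Result:
name  | amount 
------+--------
Grace | 1457.06
Dave  | 122.88 
Alice | 335.81 
Eve   | NULL   
Carol | 1041.08
Carol | 1581.69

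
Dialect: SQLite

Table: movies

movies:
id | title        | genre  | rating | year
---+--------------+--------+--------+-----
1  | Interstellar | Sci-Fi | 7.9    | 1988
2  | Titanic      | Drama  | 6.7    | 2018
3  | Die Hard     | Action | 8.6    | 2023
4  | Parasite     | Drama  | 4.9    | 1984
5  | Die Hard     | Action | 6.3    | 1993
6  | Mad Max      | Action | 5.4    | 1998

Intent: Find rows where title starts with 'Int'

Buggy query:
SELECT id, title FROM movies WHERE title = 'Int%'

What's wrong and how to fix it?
Bug: '=' compares the literal string including the % character; pattern matching needs LIKE

Fix: Use LIKE for wildcard pattern matching

Corrected query:
SELECT id, title FROM movies WHERE title LIKE 'Int%'

Result:
id | title       
---+-------------
1  | Interstellar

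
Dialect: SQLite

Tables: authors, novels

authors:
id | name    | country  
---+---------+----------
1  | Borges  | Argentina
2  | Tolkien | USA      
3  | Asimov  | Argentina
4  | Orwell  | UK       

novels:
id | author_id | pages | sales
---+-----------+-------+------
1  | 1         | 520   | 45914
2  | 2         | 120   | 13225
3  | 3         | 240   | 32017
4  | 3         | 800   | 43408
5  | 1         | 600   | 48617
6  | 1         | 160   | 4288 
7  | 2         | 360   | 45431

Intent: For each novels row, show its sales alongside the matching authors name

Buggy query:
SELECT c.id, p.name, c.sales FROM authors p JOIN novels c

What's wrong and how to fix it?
Bug: JOIN with no ON clause produces a cartesian product; every novels row pairs with every authors row

Fix: Specify the join condition linking the foreign key to the parent id

Corrected query:
SELECT c.id, p.name, c.sales FROM authors p JOIN novels c ON c.author_id = p.id

Result:
id | name    | sales
---+---------+------
1  | Borges  | 45914
2  | Tolkien | 13225
3  | Asimov  | 32017
4  | Asimov  | 43408
5  | Borges  | 48617
6  | Borges  | 4288 
7  | Tolkien | 45431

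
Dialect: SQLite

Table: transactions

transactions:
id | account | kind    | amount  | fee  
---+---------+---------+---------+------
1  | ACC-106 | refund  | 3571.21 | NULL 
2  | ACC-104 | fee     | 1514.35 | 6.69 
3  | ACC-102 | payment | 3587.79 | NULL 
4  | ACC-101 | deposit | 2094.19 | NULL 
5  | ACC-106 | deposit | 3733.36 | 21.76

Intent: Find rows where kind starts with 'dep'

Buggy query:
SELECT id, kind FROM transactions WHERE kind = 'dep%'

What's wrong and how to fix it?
Bug: Wildcards only work with LIKE; '=' treats '%' as a literal character

Fix: Replace '=' with LIKE so 'dep%' is treated as a pattern

Corrected query:
SELECT id, kind FROM transactions WHERE kind LIKE 'dep%'

Result:
id | kind   
---+--------
4  | deposit
5  | deposit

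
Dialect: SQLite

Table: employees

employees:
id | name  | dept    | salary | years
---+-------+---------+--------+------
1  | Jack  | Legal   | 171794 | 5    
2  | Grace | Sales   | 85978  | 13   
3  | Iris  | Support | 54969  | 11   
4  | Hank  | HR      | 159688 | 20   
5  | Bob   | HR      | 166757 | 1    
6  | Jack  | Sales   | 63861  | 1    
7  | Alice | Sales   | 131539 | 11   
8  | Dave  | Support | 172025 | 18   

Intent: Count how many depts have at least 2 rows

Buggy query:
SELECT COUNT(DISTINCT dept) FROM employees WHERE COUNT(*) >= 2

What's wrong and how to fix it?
Bug: COUNT(*) cannot appear in WHERE; the per-group count doesn't exist yet

Fix: Group first with HAVING COUNT(*) >= 2, then COUNT the resulting groups

Corrected query:
SELECT COUNT(*) FROM (SELECT dept FROM employees GROUP BY dept HAVING COUNT(*) >= 2)

Result:
COUNT(*)
--------
3       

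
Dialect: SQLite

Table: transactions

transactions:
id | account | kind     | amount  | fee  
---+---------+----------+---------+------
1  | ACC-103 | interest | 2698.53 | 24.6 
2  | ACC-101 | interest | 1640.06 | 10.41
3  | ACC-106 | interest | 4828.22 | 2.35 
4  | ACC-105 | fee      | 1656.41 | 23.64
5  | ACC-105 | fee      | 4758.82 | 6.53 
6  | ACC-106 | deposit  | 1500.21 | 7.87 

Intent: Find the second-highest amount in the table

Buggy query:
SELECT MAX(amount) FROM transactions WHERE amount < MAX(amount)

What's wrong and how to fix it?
Bug: MAX(amount) on the right of the comparison is an aggregate-in-WHERE error

Fix: Put the inner MAX in a scalar subquery

Corrected query:
SELECT MAX(amount) FROM transactions WHERE amount < (SELECT MAX(amount) FROM transactions)

Result:
MAX(amount)
-----------
4758.82    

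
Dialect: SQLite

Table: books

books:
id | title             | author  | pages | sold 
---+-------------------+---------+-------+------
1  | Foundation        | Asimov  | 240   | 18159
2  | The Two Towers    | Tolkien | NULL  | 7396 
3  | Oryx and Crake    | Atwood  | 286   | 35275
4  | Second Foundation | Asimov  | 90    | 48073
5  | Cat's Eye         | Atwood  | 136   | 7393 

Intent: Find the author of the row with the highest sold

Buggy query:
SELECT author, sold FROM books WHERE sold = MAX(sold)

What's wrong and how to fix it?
Bug: WHERE is evaluated per row; an aggregate over the whole table isn't defined there

Fix: Wrap MAX in a scalar subquery so WHERE compares against a single value

Corrected query:
SELECT author, sold FROM books WHERE sold = (SELECT MAX(sold) FROM books)

Result:
author | sold 
-------+------
Asimov | 48073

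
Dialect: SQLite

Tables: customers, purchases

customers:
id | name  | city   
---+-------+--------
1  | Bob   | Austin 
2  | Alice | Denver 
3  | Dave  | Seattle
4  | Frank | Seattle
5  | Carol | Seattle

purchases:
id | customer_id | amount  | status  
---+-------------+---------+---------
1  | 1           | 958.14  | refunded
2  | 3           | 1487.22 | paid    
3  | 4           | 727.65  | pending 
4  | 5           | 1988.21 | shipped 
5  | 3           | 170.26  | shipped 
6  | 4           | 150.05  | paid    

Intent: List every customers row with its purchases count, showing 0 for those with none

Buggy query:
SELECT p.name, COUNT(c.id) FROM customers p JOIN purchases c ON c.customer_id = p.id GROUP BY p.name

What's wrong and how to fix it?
Bug: An inner join excludes parents with zero children

Fix: Use LEFT JOIN so parents without children still appear (COUNT(c.id) gives 0)

Corrected query:
SELECT p.name, COUNT(c.id) FROM customers p LEFT JOIN purchases c ON c.customer_id = p.id GROUP BY p.name

Result:
name  | COUNT(c.id)
------+------------
Alice | 0          
Bob   | 1          
Carol | 1          
Dave  | 2          
Frank | 2          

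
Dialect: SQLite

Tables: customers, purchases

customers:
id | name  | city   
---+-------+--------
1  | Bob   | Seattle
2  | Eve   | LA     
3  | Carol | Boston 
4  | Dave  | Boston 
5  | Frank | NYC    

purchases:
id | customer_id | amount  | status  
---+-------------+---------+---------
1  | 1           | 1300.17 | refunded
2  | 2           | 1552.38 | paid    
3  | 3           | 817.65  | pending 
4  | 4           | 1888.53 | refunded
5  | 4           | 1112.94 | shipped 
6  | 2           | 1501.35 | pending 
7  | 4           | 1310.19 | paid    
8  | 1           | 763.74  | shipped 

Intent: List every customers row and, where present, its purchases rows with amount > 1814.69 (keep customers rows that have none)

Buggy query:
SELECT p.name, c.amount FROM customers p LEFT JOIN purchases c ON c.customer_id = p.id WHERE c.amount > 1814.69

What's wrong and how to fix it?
Bug: A WHERE condition on the right-hand table after LEFT JOIN drops unmatched parents

Fix: Move the right-table condition into the ON clause so unmatched parents are kept

Corrected query:
SELECT p.name, c.amount FROM customers p LEFT JOIN purchases c ON c.customer_id = p.id AND c.amount > 1814.69

Result:
name  | amount 
------+--------
Bob   | NULL   
Eve   | NULL   
Carol | NULL   
Dave  | 1888.53
Frank | NULL   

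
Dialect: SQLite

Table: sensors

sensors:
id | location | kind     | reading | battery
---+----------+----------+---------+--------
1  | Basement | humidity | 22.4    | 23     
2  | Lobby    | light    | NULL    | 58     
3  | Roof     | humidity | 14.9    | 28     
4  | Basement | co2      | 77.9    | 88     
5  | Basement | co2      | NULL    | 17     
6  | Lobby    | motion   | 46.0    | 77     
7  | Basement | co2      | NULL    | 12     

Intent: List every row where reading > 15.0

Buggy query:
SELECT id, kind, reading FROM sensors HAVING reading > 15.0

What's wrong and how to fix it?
Bug: HAVING filters the output of aggregation, but this query has no GROUP BY and no aggregate functions, so SQLite rejects it (HAVING clause on a non-aggregate query); the condition here is per row

Fix: Replace HAVING with WHERE since the condition applies to individual rows

Corrected query:
SELECT id, kind, reading FROM sensors WHERE reading > 15.0

Result:
id | kind     | reading
---+----------+--------
1  | humidity | 22.4   
4  | co2      | 77.9   
6  | motion   | 46     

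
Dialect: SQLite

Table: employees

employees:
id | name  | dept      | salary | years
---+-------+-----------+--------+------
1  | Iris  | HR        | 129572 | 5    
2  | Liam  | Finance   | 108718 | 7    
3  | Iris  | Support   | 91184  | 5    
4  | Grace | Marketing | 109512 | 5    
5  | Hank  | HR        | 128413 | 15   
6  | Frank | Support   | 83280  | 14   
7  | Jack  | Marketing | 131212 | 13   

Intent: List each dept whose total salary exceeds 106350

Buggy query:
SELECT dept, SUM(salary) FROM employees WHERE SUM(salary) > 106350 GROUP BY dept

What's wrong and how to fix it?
Bug: WHERE runs before GROUP BY, so aggregates aren't available there

Fix: Use HAVING (which filters groups after aggregation) instead of WHERE

Corrected query:
SELECT dept, SUM(salary) FROM employees GROUP BY dept HAVING SUM(salary) > 106350

Result:
dept      | SUM(salary)
----------+------------
Finance   | 108718     
HR        | 257985     
Marketing | 240724     
Support   | 174464     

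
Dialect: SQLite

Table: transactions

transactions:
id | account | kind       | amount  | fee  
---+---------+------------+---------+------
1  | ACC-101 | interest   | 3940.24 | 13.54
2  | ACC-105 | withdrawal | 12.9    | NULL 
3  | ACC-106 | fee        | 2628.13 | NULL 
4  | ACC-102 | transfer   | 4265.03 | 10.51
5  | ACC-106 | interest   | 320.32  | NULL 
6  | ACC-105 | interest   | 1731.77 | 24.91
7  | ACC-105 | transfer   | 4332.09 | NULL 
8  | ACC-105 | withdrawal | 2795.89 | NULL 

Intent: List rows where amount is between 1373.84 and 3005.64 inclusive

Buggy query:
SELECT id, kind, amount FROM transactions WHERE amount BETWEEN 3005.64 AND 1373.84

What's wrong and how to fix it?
Bug: BETWEEN expects the lower bound first; with 3005.64 AND 1373.84 the range is empty

Fix: Write BETWEEN 1373.84 AND 3005.64

Corrected query:
SELECT id, kind, amount FROM transactions WHERE amount BETWEEN 1373.84 AND 3005.64

Result:
id | kind       | amount 
---+------------+--------
3  | fee        | 2628.13
6  | interest   | 1731.77
8  | withdrawal | 2795.89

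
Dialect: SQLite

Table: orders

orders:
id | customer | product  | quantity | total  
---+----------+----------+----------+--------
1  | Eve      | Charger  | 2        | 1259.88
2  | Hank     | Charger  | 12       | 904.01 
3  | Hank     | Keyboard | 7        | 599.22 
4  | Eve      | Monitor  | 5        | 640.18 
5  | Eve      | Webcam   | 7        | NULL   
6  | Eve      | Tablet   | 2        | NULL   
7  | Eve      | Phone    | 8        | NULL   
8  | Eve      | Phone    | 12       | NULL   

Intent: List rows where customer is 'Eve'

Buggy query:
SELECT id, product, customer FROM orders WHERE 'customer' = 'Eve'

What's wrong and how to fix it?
Bug: Single quotes denote string literals in SQL; the column name is being compared as a constant string

Fix: Remove the quotes around the column name (or use double quotes for an identifier)

Corrected query:
SELECT id, product, customer FROM orders WHERE customer = 'Eve'

Result:
id | product | customer
---+---------+---------
1  | Charger | Eve     
4  | Monitor | Eve     
5  | Webcam  | Eve     
6  | Tablet  | Eve     
7  | Phone   | Eve     
8  | Phone   | Eve     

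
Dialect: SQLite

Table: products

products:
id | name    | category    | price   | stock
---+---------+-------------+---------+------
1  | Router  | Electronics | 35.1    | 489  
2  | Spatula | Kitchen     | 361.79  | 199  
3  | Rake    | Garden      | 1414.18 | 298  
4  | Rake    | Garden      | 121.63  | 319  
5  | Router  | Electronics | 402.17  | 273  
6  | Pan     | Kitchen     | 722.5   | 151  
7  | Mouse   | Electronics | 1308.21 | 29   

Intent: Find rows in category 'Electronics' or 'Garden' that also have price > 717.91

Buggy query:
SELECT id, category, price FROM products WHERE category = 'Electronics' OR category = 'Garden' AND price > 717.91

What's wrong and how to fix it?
Bug: Without parentheses, AND is evaluated before OR, so the price filter only applies to the 'Garden' branch

Fix: Add parentheses around the OR so the AND applies to both alternatives

Corrected query:
SELECT id, category, price FROM products WHERE (category = 'Electronics' OR category = 'Garden') AND price > 717.91

Result:
id | category    | price  
---+-------------+--------
3  | Garden      | 1414.18
7  | Electronics | 1308.21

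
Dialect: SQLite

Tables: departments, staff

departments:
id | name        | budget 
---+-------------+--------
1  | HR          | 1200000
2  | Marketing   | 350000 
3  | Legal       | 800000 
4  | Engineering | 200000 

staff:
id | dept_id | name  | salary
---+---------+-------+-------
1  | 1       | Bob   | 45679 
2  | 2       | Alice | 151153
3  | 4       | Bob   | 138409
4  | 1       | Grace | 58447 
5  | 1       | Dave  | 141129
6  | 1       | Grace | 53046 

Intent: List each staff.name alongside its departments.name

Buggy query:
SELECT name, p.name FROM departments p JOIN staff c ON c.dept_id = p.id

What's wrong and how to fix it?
Bug: Both tables have a 'name' column; the unqualified reference is ambiguous

Fix: Qualify the column with its table alias (c.name)

Corrected query:
SELECT c.name, p.name FROM departments p JOIN staff c ON c.dept_id = p.id

Result:
name  | name       
------+------------
Bob   | HR         
Alice | Marketing  
Bob   | Engineering
Grace | HR         
Dave  | HR         
Grace | HR         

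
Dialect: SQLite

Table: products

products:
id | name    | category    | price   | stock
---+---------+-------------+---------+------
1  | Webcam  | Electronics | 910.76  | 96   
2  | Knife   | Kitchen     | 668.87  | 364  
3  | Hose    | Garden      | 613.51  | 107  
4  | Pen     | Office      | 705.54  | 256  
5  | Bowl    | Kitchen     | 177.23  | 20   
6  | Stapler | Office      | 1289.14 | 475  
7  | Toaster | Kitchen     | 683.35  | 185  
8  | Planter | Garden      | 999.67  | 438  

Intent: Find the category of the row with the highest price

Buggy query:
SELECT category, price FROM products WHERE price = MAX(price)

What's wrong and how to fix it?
Bug: WHERE is evaluated per row; an aggregate over the whole table isn't defined there

Fix: Wrap MAX in a scalar subquery so WHERE compares against a single value

Corrected query:
SELECT category, price FROM products WHERE price = (SELECT MAX(price) FROM products)

Result:
category | price  
---------+--------
Office   | 1289.14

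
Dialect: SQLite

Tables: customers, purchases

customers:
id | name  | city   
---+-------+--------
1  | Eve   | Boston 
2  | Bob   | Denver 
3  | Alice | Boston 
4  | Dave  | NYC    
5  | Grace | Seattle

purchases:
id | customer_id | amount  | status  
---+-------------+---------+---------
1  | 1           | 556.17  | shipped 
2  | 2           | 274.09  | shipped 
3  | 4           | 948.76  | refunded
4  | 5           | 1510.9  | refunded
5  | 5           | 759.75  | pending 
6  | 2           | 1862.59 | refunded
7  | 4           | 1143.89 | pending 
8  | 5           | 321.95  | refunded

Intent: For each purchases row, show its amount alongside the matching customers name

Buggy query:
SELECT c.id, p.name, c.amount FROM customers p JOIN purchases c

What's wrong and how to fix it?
Bug: JOIN with no ON clause produces a cartesian product; every purchases row pairs with every customers row

Fix: Specify the join condition linking the foreign key to the parent id

Corrected query:
SELECT c.id, p.name, c.amount FROM customers p JOIN purchases c ON c.customer_id = p.id

Result:
id | name  | amount 
---+-------+--------
1  | Eve   | 556.17 
2  | Bob   | 274.09 
3  | Dave  | 948.76 
4  | Grace | 1510.9 
5  | Grace | 759.75 
6  | Bob   | 1862.59
7  | Dave  | 1143.89
8  | Grace | 321.95 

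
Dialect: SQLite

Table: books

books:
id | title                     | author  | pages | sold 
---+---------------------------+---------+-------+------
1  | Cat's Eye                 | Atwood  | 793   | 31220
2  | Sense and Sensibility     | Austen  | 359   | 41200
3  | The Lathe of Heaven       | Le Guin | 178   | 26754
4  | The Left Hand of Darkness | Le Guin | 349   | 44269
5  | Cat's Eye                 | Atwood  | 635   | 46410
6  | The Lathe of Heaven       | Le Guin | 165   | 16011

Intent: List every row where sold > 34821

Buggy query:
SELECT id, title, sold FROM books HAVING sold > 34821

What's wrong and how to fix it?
Bug: This is a non-aggregate query (no GROUP BY, no aggregates), so in SQLite the HAVING clause is invalid here; a row-level condition belongs in WHERE

Fix: Use WHERE for row-level filtering

Corrected query:
SELECT id, title, sold FROM books WHERE sold > 34821

Result:
id | title                     | sold 
---+---------------------------+------
2  | Sense and Sensibility     | 41200
4  | The Left Hand of Darkness | 44269
5  | Cat's Eye                 | 46410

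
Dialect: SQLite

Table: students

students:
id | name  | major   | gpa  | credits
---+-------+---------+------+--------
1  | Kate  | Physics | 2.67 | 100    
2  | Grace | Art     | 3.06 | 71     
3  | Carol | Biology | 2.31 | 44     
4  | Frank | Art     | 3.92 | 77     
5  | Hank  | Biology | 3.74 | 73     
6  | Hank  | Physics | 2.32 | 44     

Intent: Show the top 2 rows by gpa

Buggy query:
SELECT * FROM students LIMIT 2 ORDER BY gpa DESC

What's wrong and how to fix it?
Bug: LIMIT must come after ORDER BY

Fix: Swap the clauses: ORDER BY first, then LIMIT

Corrected query:
SELECT * FROM students ORDER BY gpa DESC LIMIT 2

Result:
id | name  | major   | gpa  | credits
---+-------+---------+------+--------
4  | Frank | Art     | 3.92 | 77     
5  | Hank  | Biology | 3.74 | 73     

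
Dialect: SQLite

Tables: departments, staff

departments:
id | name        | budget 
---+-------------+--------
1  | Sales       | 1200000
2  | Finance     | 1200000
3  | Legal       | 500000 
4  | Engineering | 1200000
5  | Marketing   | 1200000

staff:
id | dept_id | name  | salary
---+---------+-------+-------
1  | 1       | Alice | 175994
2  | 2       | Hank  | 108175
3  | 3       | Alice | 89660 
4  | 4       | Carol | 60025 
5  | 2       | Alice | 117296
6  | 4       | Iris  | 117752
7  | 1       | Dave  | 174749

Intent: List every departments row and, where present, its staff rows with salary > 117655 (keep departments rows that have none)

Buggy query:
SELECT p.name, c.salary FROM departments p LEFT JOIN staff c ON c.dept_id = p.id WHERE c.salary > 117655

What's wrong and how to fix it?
Bug: A WHERE condition on the right-hand table after LEFT JOIN drops unmatched parents

Fix: Put 'c.salary > 117655' in the JOIN's ON clause instead of WHERE

Corrected query:
SELECT p.name, c.salary FROM departments p LEFT JOIN staff c ON c.dept_id = p.id AND c.salary > 117655

Result:
name        | salary
------------+-------
Sales       | 174749
Sales       | 175994
Finance     | NULL  
Legal       | NULL  
Engineering | 117752
Marketing   | NULL  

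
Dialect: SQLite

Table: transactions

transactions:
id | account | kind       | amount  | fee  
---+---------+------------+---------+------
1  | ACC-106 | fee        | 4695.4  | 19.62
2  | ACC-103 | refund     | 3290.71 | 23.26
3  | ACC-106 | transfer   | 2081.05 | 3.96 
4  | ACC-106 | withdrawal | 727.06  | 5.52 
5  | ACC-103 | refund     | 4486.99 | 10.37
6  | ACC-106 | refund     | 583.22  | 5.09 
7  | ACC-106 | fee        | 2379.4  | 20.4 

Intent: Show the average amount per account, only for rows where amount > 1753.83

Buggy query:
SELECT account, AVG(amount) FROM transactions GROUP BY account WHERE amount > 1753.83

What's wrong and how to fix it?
Bug: WHERE cannot follow GROUP BY

Fix: Place WHERE between FROM and GROUP BY

Corrected query:
SELECT account, AVG(amount) FROM transactions WHERE amount > 1753.83 GROUP BY account

Result:
account | AVG(amount)
--------+------------
ACC-103 | 3888.85    
ACC-106 | 3051.95    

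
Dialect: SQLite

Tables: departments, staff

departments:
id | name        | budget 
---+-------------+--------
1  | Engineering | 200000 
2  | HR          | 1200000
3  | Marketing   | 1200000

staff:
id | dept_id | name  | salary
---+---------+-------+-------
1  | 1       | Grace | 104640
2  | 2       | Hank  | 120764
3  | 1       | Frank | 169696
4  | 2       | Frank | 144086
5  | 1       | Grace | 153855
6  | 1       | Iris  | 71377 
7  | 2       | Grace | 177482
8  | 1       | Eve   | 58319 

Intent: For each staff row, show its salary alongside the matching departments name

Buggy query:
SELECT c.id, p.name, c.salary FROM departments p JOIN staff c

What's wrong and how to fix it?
Bug: JOIN with no ON clause produces a cartesian product; every staff row pairs with every departments row

Fix: Specify the join condition linking the foreign key to the parent id

Corrected query:
SELECT c.id, p.name, c.salary FROM departments p JOIN staff c ON c.dept_id = p.id

Result:
id | name        | salary
---+-------------+-------
1  | Engineering | 104640
2  | HR          | 120764
3  | Engineering | 169696
4  | HR          | 144086
5  | Engineering | 153855
6  | Engineering | 71377 
7  | HR          | 177482
8  | Engineering | 58319 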